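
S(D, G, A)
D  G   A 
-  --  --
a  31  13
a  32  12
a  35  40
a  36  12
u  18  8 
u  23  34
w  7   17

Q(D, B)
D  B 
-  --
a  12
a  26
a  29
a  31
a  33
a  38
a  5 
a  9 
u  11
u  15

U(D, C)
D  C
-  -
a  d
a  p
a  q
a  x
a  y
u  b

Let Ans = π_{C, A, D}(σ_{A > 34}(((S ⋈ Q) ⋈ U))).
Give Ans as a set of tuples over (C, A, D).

{(d, 40, a), (p, 40, a), (q, 40, a), (x, 40, a), (y, 40, a)}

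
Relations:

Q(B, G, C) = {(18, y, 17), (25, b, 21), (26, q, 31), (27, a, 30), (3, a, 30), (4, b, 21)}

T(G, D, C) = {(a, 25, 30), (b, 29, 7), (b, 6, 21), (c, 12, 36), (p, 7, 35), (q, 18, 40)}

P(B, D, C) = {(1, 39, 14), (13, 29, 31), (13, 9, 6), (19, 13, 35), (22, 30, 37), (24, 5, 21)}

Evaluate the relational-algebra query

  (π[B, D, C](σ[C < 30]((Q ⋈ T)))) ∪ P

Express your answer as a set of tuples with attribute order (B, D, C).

{(1, 39, 14), (13, 29, 31), (13, 9, 6), (19, 13, 35), (22, 30, 37), (24, 5, 21), (25, 6, 21), (4, 6, 21)}

Q ⋈ T (natural join on G, C): {(25, b, 21, 6), (27, a, 30, 25), (3, a, 30, 25), (4, b, 21, 6)}
σ[C < 30]: keep tuples satisfying C < 30 → {(25, b, 21, 6), (4, b, 21, 6)}
π_{B, D, C} gives {(25, 6, 21), (4, 6, 21)}.
Taking the union: {(1, 39, 14), (13, 29, 31), (13, 9, 6), (19, 13, 35), (22, 30, 37), (24, 5, 21), (25, 6, 21), (4, 6, 21)}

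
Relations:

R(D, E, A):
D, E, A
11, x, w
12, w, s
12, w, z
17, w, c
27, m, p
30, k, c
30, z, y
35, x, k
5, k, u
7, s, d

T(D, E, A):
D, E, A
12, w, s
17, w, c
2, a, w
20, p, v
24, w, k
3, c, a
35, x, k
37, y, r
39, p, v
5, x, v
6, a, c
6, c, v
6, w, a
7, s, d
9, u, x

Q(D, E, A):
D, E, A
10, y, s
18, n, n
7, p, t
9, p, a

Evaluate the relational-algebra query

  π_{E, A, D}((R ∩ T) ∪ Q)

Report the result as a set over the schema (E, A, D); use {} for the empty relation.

Taking the intersection: {(12, w, s), (17, w, c), (35, x, k), (7, s, d)}
Taking the union: {(10, y, s), (12, w, s), (17, w, c), (18, n, n), (35, x, k), (7, p, t), (7, s, d), (9, p, a)}
π_{E, A, D} gives {(n, n, 18), (p, a, 9), (p, t, 7), (s, d, 7), (w, c, 17), (w, s, 12), (x, k, 35), (y, s, 10)}.

{(n, n, 18), (p, a, 9), (p, t, 7), (s, d, 7), (w, c, 17), (w, s, 12), (x, k, 35), (y, s, 10)}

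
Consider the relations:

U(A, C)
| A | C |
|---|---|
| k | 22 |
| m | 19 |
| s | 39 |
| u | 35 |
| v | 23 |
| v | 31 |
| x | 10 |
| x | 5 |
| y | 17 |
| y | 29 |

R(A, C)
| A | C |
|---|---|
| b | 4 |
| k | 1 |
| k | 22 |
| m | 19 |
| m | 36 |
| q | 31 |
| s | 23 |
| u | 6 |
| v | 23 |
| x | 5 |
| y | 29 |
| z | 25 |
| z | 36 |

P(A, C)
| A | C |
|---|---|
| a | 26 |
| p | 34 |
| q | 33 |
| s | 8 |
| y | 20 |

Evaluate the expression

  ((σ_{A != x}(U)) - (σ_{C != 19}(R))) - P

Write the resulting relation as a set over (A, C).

{(m, 19), (s, 39), (u, 35), (v, 31), (y, 17)}

Filtering on A != x leaves {(k, 22), (m, 19), (s, 39), (u, 35), (v, 23), (v, 31), (y, 17), (y, 29)}.
Filtering on C != 19 leaves {(b, 4), (k, 1), (k, 22), (m, 36), (q, 31), (s, 23), (u, 6), (v, 23), (x, 5), (y, 29), (z, 25), (z, 36)}.
Taking the difference: {(m, 19), (s, 39), (u, 35), (v, 31), (y, 17)}
Taking the difference: {(m, 19), (s, 39), (u, 35), (v, 31), (y, 17)}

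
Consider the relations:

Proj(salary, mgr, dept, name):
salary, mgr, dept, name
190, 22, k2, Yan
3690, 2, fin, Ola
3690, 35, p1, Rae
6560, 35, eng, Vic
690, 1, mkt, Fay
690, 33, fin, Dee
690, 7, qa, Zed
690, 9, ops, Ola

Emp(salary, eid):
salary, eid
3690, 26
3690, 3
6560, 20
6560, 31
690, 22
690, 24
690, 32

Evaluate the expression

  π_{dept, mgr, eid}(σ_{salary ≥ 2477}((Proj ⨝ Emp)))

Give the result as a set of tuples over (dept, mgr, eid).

{(eng, 35, 20), (eng, 35, 31), (fin, 2, 26), (fin, 2, 3), (p1, 35, 26), (p1, 35, 3)}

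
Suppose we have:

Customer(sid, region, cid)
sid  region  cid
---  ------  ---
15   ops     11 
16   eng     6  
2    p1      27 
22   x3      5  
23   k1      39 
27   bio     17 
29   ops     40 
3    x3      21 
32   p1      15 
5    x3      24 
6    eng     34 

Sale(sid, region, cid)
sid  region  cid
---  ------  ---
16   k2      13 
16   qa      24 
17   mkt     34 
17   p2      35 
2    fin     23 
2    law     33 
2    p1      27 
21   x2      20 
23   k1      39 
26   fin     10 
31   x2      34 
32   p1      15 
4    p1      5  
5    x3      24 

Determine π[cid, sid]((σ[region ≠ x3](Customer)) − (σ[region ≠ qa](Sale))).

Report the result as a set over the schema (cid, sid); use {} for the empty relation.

{(11, 15), (17, 27), (34, 6), (40, 29), (6, 16)}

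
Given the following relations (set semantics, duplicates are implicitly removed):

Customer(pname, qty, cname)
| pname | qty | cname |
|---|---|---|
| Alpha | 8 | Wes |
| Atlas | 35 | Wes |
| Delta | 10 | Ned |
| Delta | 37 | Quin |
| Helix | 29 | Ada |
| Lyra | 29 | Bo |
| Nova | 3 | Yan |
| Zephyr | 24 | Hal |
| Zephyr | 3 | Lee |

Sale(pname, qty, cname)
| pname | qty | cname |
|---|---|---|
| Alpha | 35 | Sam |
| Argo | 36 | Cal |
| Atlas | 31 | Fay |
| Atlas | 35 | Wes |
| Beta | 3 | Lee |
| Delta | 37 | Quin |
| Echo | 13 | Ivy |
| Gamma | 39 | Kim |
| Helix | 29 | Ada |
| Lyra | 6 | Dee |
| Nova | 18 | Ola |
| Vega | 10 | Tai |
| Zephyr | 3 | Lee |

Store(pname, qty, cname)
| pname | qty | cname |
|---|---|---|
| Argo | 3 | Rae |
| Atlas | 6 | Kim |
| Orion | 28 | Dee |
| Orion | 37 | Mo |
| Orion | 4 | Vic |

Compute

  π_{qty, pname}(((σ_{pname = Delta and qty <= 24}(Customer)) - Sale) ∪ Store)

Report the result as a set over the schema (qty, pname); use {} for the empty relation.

Filtering on pname = Delta and qty <= 24 leaves {(Delta, 10, Ned)}.
Set difference of the two operands is {(Delta, 10, Ned)}.
Set union of the two operands is {(Argo, 3, Rae), (Atlas, 6, Kim), (Delta, 10, Ned), (Orion, 28, Dee), (Orion, 37, Mo), (Orion, 4, Vic)}.
π_{qty, pname} gives {(10, Delta), (28, Orion), (3, Argo), (37, Orion), (4, Orion), (6, Atlas)}.

{(10, Delta), (28, Orion), (3, Argo), (37, Orion), (4, Orion), (6, Atlas)}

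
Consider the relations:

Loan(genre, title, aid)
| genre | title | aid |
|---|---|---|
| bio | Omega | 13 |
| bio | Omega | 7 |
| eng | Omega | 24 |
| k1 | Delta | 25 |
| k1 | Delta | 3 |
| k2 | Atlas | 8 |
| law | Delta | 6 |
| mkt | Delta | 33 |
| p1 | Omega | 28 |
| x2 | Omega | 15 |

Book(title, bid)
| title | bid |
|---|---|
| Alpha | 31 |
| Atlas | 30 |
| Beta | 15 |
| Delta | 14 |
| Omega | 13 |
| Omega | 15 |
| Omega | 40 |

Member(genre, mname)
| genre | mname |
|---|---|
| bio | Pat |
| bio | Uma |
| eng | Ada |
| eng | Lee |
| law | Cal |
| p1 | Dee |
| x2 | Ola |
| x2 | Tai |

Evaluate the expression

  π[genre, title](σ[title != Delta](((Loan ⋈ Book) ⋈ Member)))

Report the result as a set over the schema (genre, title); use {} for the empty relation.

{(bio, Omega), (eng, Omega), (p1, Omega), (x2, Omega)}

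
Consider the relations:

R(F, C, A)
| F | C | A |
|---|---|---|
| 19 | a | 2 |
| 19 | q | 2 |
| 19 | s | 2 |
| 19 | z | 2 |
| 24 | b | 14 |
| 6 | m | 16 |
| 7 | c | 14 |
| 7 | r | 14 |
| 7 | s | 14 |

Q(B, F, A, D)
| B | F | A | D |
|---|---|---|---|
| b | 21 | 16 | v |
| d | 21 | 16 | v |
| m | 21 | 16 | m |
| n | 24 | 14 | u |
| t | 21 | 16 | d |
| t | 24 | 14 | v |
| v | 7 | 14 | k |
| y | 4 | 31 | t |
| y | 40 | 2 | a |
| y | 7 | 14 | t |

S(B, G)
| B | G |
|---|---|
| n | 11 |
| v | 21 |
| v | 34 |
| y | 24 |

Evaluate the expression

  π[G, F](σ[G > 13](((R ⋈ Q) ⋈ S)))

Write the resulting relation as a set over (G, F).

{(21, 7), (24, 7), (34, 7)}

R ⋈ Q (natural join on F, A): {(24, b, 14, n, u), (24, b, 14, t, v), (7, c, 14, v, k), (7, c, 14, y, t), (7, r, 14, v, k), (7, r, 14, y, t), (7, s, 14, v, k), (7, s, 14, y, t)}
(R ⋈ Q) ⋈ S (natural join on B): {(24, b, 14, n, u, 11), (7, c, 14, v, k, 21), (7, c, 14, v, k, 34), (7, c, 14, y, t, 24), (7, r, 14, v, k, 21), (7, r, 14, v, k, 34), (7, r, 14, y, t, 24), (7, s, 14, v, k, 21), (7, s, 14, v, k, 34), (7, s, 14, y, t, 24)}
Selection G > 13: {(7, c, 14, v, k, 21), (7, c, 14, v, k, 34), (7, c, 14, y, t, 24), (7, r, 14, v, k, 21), (7, r, 14, v, k, 34), (7, r, 14, y, t, 24), (7, s, 14, v, k, 21), (7, s, 14, v, k, 34), (7, s, 14, y, t, 24)}
Keep only column(s) G, F (6 duplicate(s) eliminated): {(21, 7), (24, 7), (34, 7)}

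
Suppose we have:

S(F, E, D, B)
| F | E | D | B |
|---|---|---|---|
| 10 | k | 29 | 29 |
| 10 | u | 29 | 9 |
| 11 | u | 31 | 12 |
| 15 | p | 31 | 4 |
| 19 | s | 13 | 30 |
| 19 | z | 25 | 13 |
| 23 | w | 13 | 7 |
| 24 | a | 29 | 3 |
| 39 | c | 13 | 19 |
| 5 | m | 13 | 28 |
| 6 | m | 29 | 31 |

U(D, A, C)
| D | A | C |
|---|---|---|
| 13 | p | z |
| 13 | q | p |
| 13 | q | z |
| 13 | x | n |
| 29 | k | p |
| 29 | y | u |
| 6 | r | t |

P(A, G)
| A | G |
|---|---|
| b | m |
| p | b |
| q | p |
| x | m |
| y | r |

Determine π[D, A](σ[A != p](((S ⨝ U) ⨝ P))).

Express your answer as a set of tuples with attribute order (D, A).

{(13, q), (13, x), (29, y)}

Joining S and U on D yields {(10, k, 29, 29, k, p), (10, k, 29, 29, y, u), (10, u, 29, 9, k, p), (10, u, 29, 9, y, u), (19, s, 13, 30, p, z), (19, s, 13, 30, q, p), (19, s, 13, 30, q, z), (19, s, 13, 30, x, n), (23, w, 13, 7, p, z), (23, w, 13, 7, q, p), (23, w, 13, 7, q, z), (23, w, 13, 7, x, n), (24, a, 29, 3, k, p), (24, a, 29, 3, y, u), (39, c, 13, 19, p, z), (39, c, 13, 19, q, p), (39, c, 13, 19, q, z), (39, c, 13, 19, x, n), (5, m, 13, 28, p, z), (5, m, 13, 28, q, p), (5, m, 13, 28, q, z), (5, m, 13, 28, x, n), (6, m, 29, 31, k, p), (6, m, 29, 31, y, u)}.
Joining (S ⨝ U) and P on A yields {(10, k, 29, 29, y, u, r), (10, u, 29, 9, y, u, r), (19, s, 13, 30, p, z, b), (19, s, 13, 30, q, p, p), (19, s, 13, 30, q, z, p), (19, s, 13, 30, x, n, m), (23, w, 13, 7, p, z, b), (23, w, 13, 7, q, p, p), (23, w, 13, 7, q, z, p), (23, w, 13, 7, x, n, m), (24, a, 29, 3, y, u, r), (39, c, 13, 19, p, z, b), (39, c, 13, 19, q, p, p), (39, c, 13, 19, q, z, p), (39, c, 13, 19, x, n, m), (5, m, 13, 28, p, z, b), (5, m, 13, 28, q, p, p), (5, m, 13, 28, q, z, p), (5, m, 13, 28, x, n, m), (6, m, 29, 31, y, u, r)}.
Filtering on A != p leaves {(10, k, 29, 29, y, u, r), (10, u, 29, 9, y, u, r), (19, s, 13, 30, q, p, p), (19, s, 13, 30, q, z, p), (19, s, 13, 30, x, n, m), (23, w, 13, 7, q, p, p), (23, w, 13, 7, q, z, p), (23, w, 13, 7, x, n, m), (24, a, 29, 3, y, u, r), (39, c, 13, 19, q, p, p), (39, c, 13, 19, q, z, p), (39, c, 13, 19, x, n, m), (5, m, 13, 28, q, p, p), (5, m, 13, 28, q, z, p), (5, m, 13, 28, x, n, m), (6, m, 29, 31, y, u, r)}.
π[D, A]: project onto (D, A) (13 duplicate(s) eliminated) → {(13, q), (13, x), (29, y)}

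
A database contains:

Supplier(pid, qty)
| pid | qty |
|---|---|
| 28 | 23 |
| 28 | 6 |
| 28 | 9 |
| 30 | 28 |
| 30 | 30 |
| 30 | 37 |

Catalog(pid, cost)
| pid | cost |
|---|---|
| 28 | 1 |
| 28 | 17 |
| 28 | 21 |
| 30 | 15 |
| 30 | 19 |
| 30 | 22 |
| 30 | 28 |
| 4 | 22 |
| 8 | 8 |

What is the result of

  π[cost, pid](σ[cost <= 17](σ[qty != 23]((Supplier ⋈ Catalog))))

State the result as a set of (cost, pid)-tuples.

{(1, 28), (15, 30), (17, 28)}

Supplier ⋈ Catalog (natural join on pid): {(28, 23, 1), (28, 23, 17), (28, 23, 21), (28, 6, 1), (28, 6, 17), (28, 6, 21), (28, 9, 1), (28, 9, 17), (28, 9, 21), (30, 28, 15), (30, 28, 19), (30, 28, 22), (30, 28, 28), (30, 30, 15), (30, 30, 19), (30, 30, 22), (30, 30, 28), (30, 37, 15), (30, 37, 19), (30, 37, 22), (30, 37, 28)}
Selection qty != 23: {(28, 6, 1), (28, 6, 17), (28, 6, 21), (28, 9, 1), (28, 9, 17), (28, 9, 21), (30, 28, 15), (30, 28, 19), (30, 28, 22), (30, 28, 28), (30, 30, 15), (30, 30, 19), (30, 30, 22), (30, 30, 28), (30, 37, 15), (30, 37, 19), (30, 37, 22), (30, 37, 28)}
Selection cost <= 17: {(28, 6, 1), (28, 6, 17), (28, 9, 1), (28, 9, 17), (30, 28, 15), (30, 30, 15), (30, 37, 15)}
Keep only column(s) cost, pid (4 duplicate(s) eliminated): {(1, 28), (15, 30), (17, 28)}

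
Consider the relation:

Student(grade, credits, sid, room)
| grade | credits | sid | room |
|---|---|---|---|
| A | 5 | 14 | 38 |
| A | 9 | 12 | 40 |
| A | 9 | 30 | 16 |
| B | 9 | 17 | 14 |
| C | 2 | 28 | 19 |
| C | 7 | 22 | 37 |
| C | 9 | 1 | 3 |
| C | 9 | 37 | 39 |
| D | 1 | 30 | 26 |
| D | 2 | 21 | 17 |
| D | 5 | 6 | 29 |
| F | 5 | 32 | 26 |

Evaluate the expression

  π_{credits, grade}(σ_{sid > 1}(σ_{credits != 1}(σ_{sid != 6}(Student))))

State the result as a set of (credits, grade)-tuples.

{(2, C), (2, D), (5, A), (5, F), (7, C), (9, A), (9, B), (9, C)}

Apply σ_{sid != 6}; surviving tuples: {(A, 5, 14, 38), (A, 9, 12, 40), (A, 9, 30, 16), (B, 9, 17, 14), (C, 2, 28, 19), (C, 7, 22, 37), (C, 9, 1, 3), (C, 9, 37, 39), (D, 1, 30, 26), (D, 2, 21, 17), (F, 5, 32, 26)}
Apply σ_{credits != 1}; surviving tuples: {(A, 5, 14, 38), (A, 9, 12, 40), (A, 9, 30, 16), (B, 9, 17, 14), (C, 2, 28, 19), (C, 7, 22, 37), (C, 9, 1, 3), (C, 9, 37, 39), (D, 2, 21, 17), (F, 5, 32, 26)}
Apply σ_{sid > 1}; surviving tuples: {(A, 5, 14, 38), (A, 9, 12, 40), (A, 9, 30, 16), (B, 9, 17, 14), (C, 2, 28, 19), (C, 7, 22, 37), (C, 9, 37, 39), (D, 2, 21, 17), (F, 5, 32, 26)}
π_{credits, grade} gives {(2, C), (2, D), (5, A), (5, F), (7, C), (9, A), (9, B), (9, C)} (1 duplicate(s) eliminated).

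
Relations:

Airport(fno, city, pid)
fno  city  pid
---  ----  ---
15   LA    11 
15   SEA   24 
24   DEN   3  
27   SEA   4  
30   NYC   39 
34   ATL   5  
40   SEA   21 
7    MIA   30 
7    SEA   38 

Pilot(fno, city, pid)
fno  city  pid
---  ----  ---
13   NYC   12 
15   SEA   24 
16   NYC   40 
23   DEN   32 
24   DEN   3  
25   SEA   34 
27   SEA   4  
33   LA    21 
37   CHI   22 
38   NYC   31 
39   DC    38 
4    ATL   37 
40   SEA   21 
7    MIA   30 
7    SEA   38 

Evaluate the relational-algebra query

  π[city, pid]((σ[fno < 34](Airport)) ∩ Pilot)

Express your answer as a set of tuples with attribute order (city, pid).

{(DEN, 3), (MIA, 30), (SEA, 24), (SEA, 38), (SEA, 4)}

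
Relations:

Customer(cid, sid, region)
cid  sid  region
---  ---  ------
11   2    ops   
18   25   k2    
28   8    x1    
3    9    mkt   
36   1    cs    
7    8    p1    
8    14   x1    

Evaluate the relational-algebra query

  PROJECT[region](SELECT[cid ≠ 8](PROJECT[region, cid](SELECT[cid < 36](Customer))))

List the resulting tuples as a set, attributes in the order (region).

Selection cid < 36: {(11, 2, ops), (18, 25, k2), (28, 8, x1), (3, 9, mkt), (7, 8, p1), (8, 14, x1)}
Projecting to region, cid: {(k2, 18), (mkt, 3), (ops, 11), (p1, 7), (x1, 28), (x1, 8)}
Selection cid ≠ 8: {(k2, 18), (mkt, 3), (ops, 11), (p1, 7), (x1, 28)}
Projecting to region: {k2, mkt, ops, p1, x1}

{k2, mkt, ops, p1, x1}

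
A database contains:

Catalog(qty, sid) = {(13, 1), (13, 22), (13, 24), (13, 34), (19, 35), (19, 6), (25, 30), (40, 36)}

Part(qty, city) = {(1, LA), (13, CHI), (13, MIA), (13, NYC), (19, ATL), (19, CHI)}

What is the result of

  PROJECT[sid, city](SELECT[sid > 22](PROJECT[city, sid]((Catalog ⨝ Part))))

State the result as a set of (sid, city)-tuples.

Natural join on qty: {(13, 1, CHI), (13, 1, MIA), (13, 1, NYC), (13, 22, CHI), (13, 22, MIA), (13, 22, NYC), (13, 24, CHI), (13, 24, MIA), (13, 24, NYC), (13, 34, CHI), (13, 34, MIA), (13, 34, NYC), (19, 35, ATL), (19, 35, CHI), (19, 6, ATL), (19, 6, CHI)}
π_{city, sid} gives {(ATL, 35), (ATL, 6), (CHI, 1), (CHI, 22), (CHI, 24), (CHI, 34), (CHI, 35), (CHI, 6), (MIA, 1), (MIA, 22), (MIA, 24), (MIA, 34), (NYC, 1), (NYC, 22), (NYC, 24), (NYC, 34)}.
Apply σ_{sid > 22}; surviving tuples: {(ATL, 35), (CHI, 24), (CHI, 34), (CHI, 35), (MIA, 24), (MIA, 34), (NYC, 24), (NYC, 34)}
π_{sid, city} gives {(24, CHI), (24, MIA), (24, NYC), (34, CHI), (34, MIA), (34, NYC), (35, ATL), (35, CHI)}.

{(24, CHI), (24, MIA), (24, NYC), (34, CHI), (34, MIA), (34, NYC), (35, ATL), (35, CHI)}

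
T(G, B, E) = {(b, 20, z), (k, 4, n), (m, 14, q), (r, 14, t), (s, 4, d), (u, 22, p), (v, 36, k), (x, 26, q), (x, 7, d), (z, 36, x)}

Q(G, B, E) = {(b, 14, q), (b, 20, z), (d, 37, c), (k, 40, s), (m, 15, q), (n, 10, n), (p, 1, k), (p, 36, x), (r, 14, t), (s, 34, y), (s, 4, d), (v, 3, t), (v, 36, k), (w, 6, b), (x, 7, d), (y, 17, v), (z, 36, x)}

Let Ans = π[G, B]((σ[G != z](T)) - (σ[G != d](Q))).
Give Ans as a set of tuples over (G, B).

{(k, 4), (m, 14), (u, 22), (x, 26)}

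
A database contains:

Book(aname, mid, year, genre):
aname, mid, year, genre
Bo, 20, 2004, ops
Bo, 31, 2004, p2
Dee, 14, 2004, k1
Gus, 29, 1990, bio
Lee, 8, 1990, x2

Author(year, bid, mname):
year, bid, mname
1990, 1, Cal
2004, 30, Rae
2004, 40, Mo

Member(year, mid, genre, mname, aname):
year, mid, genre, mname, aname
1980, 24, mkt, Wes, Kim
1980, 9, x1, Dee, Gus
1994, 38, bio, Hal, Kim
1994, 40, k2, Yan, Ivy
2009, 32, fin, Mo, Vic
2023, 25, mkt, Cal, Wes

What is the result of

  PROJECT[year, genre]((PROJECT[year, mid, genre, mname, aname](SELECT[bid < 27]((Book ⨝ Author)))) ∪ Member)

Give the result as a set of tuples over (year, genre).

Joining Book and Author on year yields {(Bo, 20, 2004, ops, 30, Rae), (Bo, 20, 2004, ops, 40, Mo), (Bo, 31, 2004, p2, 30, Rae), (Bo, 31, 2004, p2, 40, Mo), (Dee, 14, 2004, k1, 30, Rae), (Dee, 14, 2004, k1, 40, Mo), (Gus, 29, 1990, bio, 1, Cal), (Lee, 8, 1990, x2, 1, Cal)}.
Selection bid < 27: {(Gus, 29, 1990, bio, 1, Cal), (Lee, 8, 1990, x2, 1, Cal)}
π[year, mid, genre, mname, aname]: project onto (year, mid, genre, mname, aname) → {(1990, 29, bio, Cal, Gus), (1990, 8, x2, Cal, Lee)}
Set union of the two operands is {(1980, 24, mkt, Wes, Kim), (1980, 9, x1, Dee, Gus), (1990, 29, bio, Cal, Gus), (1990, 8, x2, Cal, Lee), (1994, 38, bio, Hal, Kim), (1994, 40, k2, Yan, Ivy), (2009, 32, fin, Mo, Vic), (2023, 25, mkt, Cal, Wes)}.
π[year, genre]: project onto (year, genre) → {(1980, mkt), (1980, x1), (1990, bio), (1990, x2), (1994, bio), (1994, k2), (2009, fin), (2023, mkt)}

{(1980, mkt), (1980, x1), (1990, bio), (1990, x2), (1994, bio), (1994, k2), (2009, fin), (2023, mkt)}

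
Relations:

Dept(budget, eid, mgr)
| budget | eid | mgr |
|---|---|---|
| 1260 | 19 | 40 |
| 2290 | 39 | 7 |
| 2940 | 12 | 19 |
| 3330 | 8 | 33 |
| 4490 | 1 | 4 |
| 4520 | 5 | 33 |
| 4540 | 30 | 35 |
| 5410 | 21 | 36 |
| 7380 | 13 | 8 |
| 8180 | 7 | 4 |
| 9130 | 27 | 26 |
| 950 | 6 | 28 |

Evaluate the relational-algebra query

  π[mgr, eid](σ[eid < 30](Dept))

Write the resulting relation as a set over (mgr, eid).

{(19, 12), (26, 27), (28, 6), (33, 5), (33, 8), (36, 21), (4, 1), (4, 7), (40, 19), (8, 13)}

Apply σ_{eid < 30}; surviving tuples: {(1260, 19, 40), (2940, 12, 19), (3330, 8, 33), (4490, 1, 4), (4520, 5, 33), (5410, 21, 36), (7380, 13, 8), (8180, 7, 4), (9130, 27, 26), (950, 6, 28)}
Projecting to mgr, eid: {(19, 12), (26, 27), (28, 6), (33, 5), (33, 8), (36, 21), (4, 1), (4, 7), (40, 19), (8, 13)}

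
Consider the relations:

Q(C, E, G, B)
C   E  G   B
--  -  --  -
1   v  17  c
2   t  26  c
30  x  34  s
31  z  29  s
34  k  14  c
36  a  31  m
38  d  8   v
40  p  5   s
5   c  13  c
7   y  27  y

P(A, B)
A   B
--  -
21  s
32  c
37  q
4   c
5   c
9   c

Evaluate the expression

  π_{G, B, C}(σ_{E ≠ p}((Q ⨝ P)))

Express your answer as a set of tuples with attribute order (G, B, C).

{(13, c, 5), (14, c, 34), (17, c, 1), (26, c, 2), (29, s, 31), (34, s, 30)}

Natural join on B: {(1, v, 17, c, 32), (1, v, 17, c, 4), (1, v, 17, c, 5), (1, v, 17, c, 9), (2, t, 26, c, 32), (2, t, 26, c, 4), (2, t, 26, c, 5), (2, t, 26, c, 9), (30, x, 34, s, 21), (31, z, 29, s, 21), (34, k, 14, c, 32), (34, k, 14, c, 4), (34, k, 14, c, 5), (34, k, 14, c, 9), (40, p, 5, s, 21), (5, c, 13, c, 32), (5, c, 13, c, 4), (5, c, 13, c, 5), (5, c, 13, c, 9)}
Selection E ≠ p: {(1, v, 17, c, 32), (1, v, 17, c, 4), (1, v, 17, c, 5), (1, v, 17, c, 9), (2, t, 26, c, 32), (2, t, 26, c, 4), (2, t, 26, c, 5), (2, t, 26, c, 9), (30, x, 34, s, 21), (31, z, 29, s, 21), (34, k, 14, c, 32), (34, k, 14, c, 4), (34, k, 14, c, 5), (34, k, 14, c, 9), (5, c, 13, c, 32), (5, c, 13, c, 4), (5, c, 13, c, 5), (5, c, 13, c, 9)}
Projecting to G, B, C (12 duplicate(s) eliminated): {(13, c, 5), (14, c, 34), (17, c, 1), (26, c, 2), (29, s, 31), (34, s, 30)}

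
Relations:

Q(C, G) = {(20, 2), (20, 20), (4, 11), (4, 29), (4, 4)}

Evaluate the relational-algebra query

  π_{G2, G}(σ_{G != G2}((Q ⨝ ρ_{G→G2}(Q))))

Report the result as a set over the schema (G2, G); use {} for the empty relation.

{(11, 29), (11, 4), (2, 20), (20, 2), (29, 11), (29, 4), (4, 11), (4, 29)}

ρ[G→G2]: schema becomes (C, G2); tuples unchanged.
Joining Q and ρ_{G→G2}(Q) on C yields {(20, 2, 2), (20, 2, 20), (20, 20, 2), (20, 20, 20), (4, 11, 11), (4, 11, 29), (4, 11, 4), (4, 29, 11), (4, 29, 29), (4, 29, 4), (4, 4, 11), (4, 4, 29), (4, 4, 4)}.
Apply σ_{G != G2}; surviving tuples: {(20, 2, 20), (20, 20, 2), (4, 11, 29), (4, 11, 4), (4, 29, 11), (4, 29, 4), (4, 4, 11), (4, 4, 29)}
π_{G2, G} gives {(11, 29), (11, 4), (2, 20), (20, 2), (29, 11), (29, 4), (4, 11), (4, 29)}.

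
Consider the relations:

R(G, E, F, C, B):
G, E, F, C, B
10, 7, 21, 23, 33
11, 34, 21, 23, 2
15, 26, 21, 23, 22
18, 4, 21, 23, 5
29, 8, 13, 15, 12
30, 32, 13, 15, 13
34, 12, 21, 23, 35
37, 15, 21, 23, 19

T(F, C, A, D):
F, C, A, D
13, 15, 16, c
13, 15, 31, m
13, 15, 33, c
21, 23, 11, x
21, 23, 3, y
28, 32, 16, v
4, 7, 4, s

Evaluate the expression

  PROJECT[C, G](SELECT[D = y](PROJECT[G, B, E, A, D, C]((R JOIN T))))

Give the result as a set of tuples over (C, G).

{(23, 10), (23, 11), (23, 15), (23, 18), (23, 34), (23, 37)}

Joining R and T on F, C yields {(10, 7, 21, 23, 33, 11, x), (10, 7, 21, 23, 33, 3, y), (11, 34, 21, 23, 2, 11, x), (11, 34, 21, 23, 2, 3, y), (15, 26, 21, 23, 22, 11, x), (15, 26, 21, 23, 22, 3, y), (18, 4, 21, 23, 5, 11, x), (18, 4, 21, 23, 5, 3, y), (29, 8, 13, 15, 12, 16, c), (29, 8, 13, 15, 12, 31, m), (29, 8, 13, 15, 12, 33, c), (30, 32, 13, 15, 13, 16, c), (30, 32, 13, 15, 13, 31, m), (30, 32, 13, 15, 13, 33, c), (34, 12, 21, 23, 35, 11, x), (34, 12, 21, 23, 35, 3, y), (37, 15, 21, 23, 19, 11, x), (37, 15, 21, 23, 19, 3, y)}.
π[G, B, E, A, D, C]: project onto (G, B, E, A, D, C) → {(10, 33, 7, 11, x, 23), (10, 33, 7, 3, y, 23), (11, 2, 34, 11, x, 23), (11, 2, 34, 3, y, 23), (15, 22, 26, 11, x, 23), (15, 22, 26, 3, y, 23), (18, 5, 4, 11, x, 23), (18, 5, 4, 3, y, 23), (29, 12, 8, 16, c, 15), (29, 12, 8, 31, m, 15), (29, 12, 8, 33, c, 15), (30, 13, 32, 16, c, 15), (30, 13, 32, 31, m, 15), (30, 13, 32, 33, c, 15), (34, 35, 12, 11, x, 23), (34, 35, 12, 3, y, 23), (37, 19, 15, 11, x, 23), (37, 19, 15, 3, y, 23)}
Apply σ_{D = y}; surviving tuples: {(10, 33, 7, 3, y, 23), (11, 2, 34, 3, y, 23), (15, 22, 26, 3, y, 23), (18, 5, 4, 3, y, 23), (34, 35, 12, 3, y, 23), (37, 19, 15, 3, y, 23)}
π[C, G]: project onto (C, G) → {(23, 10), (23, 11), (23, 15), (23, 18), (23, 34), (23, 37)}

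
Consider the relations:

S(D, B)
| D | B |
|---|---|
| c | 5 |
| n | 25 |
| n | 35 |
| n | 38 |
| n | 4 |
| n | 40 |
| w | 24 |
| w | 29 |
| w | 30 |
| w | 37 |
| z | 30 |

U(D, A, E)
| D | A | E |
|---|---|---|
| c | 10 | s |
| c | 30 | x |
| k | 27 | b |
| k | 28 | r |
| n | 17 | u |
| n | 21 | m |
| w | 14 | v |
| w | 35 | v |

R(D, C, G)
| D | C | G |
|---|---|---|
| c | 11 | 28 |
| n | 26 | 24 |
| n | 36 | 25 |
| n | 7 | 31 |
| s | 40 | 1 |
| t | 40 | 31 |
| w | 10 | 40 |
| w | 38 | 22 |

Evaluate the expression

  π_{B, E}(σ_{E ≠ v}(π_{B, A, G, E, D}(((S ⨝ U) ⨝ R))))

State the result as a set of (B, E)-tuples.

{(25, m), (25, u), (35, m), (35, u), (38, m), (38, u), (4, m), (4, u), (40, m), (40, u), (5, s), (5, x)}

Natural join on D: {(c, 5, 10, s), (c, 5, 30, x), (n, 25, 17, u), (n, 25, 21, m), (n, 35, 17, u), (n, 35, 21, m), (n, 38, 17, u), (n, 38, 21, m), (n, 4, 17, u), (n, 4, 21, m), (n, 40, 17, u), (n, 40, 21, m), (w, 24, 14, v), (w, 24, 35, v), (w, 29, 14, v), (w, 29, 35, v), (w, 30, 14, v), (w, 30, 35, v), (w, 37, 14, v), (w, 37, 35, v)}
Natural join on D: {(c, 5, 10, s, 11, 28), (c, 5, 30, x, 11, 28), (n, 25, 17, u, 26, 24), (n, 25, 17, u, 36, 25), (n, 25, 17, u, 7, 31), (n, 25, 21, m, 26, 24), (n, 25, 21, m, 36, 25), (n, 25, 21, m, 7, 31), (n, 35, 17, u, 26, 24), (n, 35, 17, u, 36, 25), (n, 35, 17, u, 7, 31), (n, 35, 21, m, 26, 24), (n, 35, 21, m, 36, 25), (n, 35, 21, m, 7, 31), (n, 38, 17, u, 26, 24), (n, 38, 17, u, 36, 25), (n, 38, 17, u, 7, 31), (n, 38, 21, m, 26, 24), (n, 38, 21, m, 36, 25), (n, 38, 21, m, 7, 31), (n, 4, 17, u, 26, 24), (n, 4, 17, u, 36, 25), (n, 4, 17, u, 7, 31), (n, 4, 21, m, 26, 24), (n, 4, 21, m, 36, 25), (n, 4, 21, m, 7, 31), (n, 40, 17, u, 26, 24), (n, 40, 17, u, 36, 25), (n, 40, 17, u, 7, 31), (n, 40, 21, m, 26, 24), (n, 40, 21, m, 36, 25), (n, 40, 21, m, 7, 31), (w, 24, 14, v, 10, 40), (w, 24, 14, v, 38, 22), (w, 24, 35, v, 10, 40), (w, 24, 35, v, 38, 22), (w, 29, 14, v, 10, 40), (w, 29, 14, v, 38, 22), (w, 29, 35, v, 10, 40), (w, 29, 35, v, 38, 22), (w, 30, 14, v, 10, 40), (w, 30, 14, v, 38, 22), (w, 30, 35, v, 10, 40), (w, 30, 35, v, 38, 22), (w, 37, 14, v, 10, 40), (w, 37, 14, v, 38, 22), (w, 37, 35, v, 10, 40), (w, 37, 35, v, 38, 22)}
Keep only column(s) B, A, G, E, D: {(24, 14, 22, v, w), (24, 14, 40, v, w), (24, 35, 22, v, w), (24, 35, 40, v, w), (25, 17, 24, u, n), (25, 17, 25, u, n), (25, 17, 31, u, n), (25, 21, 24, m, n), (25, 21, 25, m, n), (25, 21, 31, m, n), (29, 14, 22, v, w), (29, 14, 40, v, w), (29, 35, 22, v, w), (29, 35, 40, v, w), (30, 14, 22, v, w), (30, 14, 40, v, w), (30, 35, 22, v, w), (30, 35, 40, v, w), (35, 17, 24, u, n), (35, 17, 25, u, n), (35, 17, 31, u, n), (35, 21, 24, m, n), (35, 21, 25, m, n), (35, 21, 31, m, n), (37, 14, 22, v, w), (37, 14, 40, v, w), (37, 35, 22, v, w), (37, 35, 40, v, w), (38, 17, 24, u, n), (38, 17, 25, u, n), (38, 17, 31, u, n), (38, 21, 24, m, n), (38, 21, 25, m, n), (38, 21, 31, m, n), (4, 17, 24, u, n), (4, 17, 25, u, n), (4, 17, 31, u, n), (4, 21, 24, m, n), (4, 21, 25, m, n), (4, 21, 31, m, n), (40, 17, 24, u, n), (40, 17, 25, u, n), (40, 17, 31, u, n), (40, 21, 24, m, n), (40, 21, 25, m, n), (40, 21, 31, m, n), (5, 10, 28, s, c), (5, 30, 28, x, c)}
σ[E ≠ v]: keep tuples satisfying E ≠ v → {(25, 17, 24, u, n), (25, 17, 25, u, n), (25, 17, 31, u, n), (25, 21, 24, m, n), (25, 21, 25, m, n), (25, 21, 31, m, n), (35, 17, 24, u, n), (35, 17, 25, u, n), (35, 17, 31, u, n), (35, 21, 24, m, n), (35, 21, 25, m, n), (35, 21, 31, m, n), (38, 17, 24, u, n), (38, 17, 25, u, n), (38, 17, 31, u, n), (38, 21, 24, m, n), (38, 21, 25, m, n), (38, 21, 31, m, n), (4, 17, 24, u, n), (4, 17, 25, u, n), (4, 17, 31, u, n), (4, 21, 24, m, n), (4, 21, 25, m, n), (4, 21, 31, m, n), (40, 17, 24, u, n), (40, 17, 25, u, n), (40, 17, 31, u, n), (40, 21, 24, m, n), (40, 21, 25, m, n), (40, 21, 31, m, n), (5, 10, 28, s, c), (5, 30, 28, x, c)}
Keep only column(s) B, E (20 duplicate(s) eliminated): {(25, m), (25, u), (35, m), (35, u), (38, m), (38, u), (4, m), (4, u), (40, m), (40, u), (5, s), (5, x)}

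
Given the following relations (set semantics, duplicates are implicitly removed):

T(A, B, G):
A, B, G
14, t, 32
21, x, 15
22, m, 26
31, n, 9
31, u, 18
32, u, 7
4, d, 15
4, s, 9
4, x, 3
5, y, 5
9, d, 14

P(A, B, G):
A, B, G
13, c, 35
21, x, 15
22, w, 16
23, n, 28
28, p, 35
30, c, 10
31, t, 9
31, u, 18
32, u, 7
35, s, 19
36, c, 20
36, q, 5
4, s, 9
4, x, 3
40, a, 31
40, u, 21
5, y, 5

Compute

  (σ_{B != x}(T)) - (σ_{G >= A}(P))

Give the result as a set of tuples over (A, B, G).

{(14, t, 32), (22, m, 26), (31, n, 9), (31, u, 18), (32, u, 7), (4, d, 15), (9, d, 14)}

Apply σ_{B != x}; surviving tuples: {(14, t, 32), (22, m, 26), (31, n, 9), (31, u, 18), (32, u, 7), (4, d, 15), (4, s, 9), (5, y, 5), (9, d, 14)}
Apply σ_{G >= A}; surviving tuples: {(13, c, 35), (23, n, 28), (28, p, 35), (4, s, 9), (5, y, 5)}
Taking the difference: {(14, t, 32), (22, m, 26), (31, n, 9), (31, u, 18), (32, u, 7), (4, d, 15), (9, d, 14)}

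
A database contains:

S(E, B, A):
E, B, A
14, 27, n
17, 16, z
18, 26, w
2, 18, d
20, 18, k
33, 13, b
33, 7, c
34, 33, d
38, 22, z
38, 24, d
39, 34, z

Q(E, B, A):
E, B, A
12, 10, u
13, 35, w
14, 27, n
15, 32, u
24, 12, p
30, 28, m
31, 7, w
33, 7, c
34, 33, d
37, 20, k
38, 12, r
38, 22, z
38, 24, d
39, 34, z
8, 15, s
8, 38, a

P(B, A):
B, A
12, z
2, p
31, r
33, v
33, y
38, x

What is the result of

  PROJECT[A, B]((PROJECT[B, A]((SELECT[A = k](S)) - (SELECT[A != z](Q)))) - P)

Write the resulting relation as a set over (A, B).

{(k, 18)}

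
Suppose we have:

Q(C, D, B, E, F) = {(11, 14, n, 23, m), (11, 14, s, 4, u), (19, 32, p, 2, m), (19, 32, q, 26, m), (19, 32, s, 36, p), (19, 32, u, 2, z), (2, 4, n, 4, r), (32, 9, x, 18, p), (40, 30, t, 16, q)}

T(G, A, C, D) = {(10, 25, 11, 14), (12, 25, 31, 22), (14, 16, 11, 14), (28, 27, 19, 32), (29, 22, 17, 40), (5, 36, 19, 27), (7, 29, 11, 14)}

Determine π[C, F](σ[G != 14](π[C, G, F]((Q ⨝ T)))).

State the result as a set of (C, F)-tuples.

Q ⋈ T (natural join on C, D): {(11, 14, n, 23, m, 10, 25), (11, 14, n, 23, m, 14, 16), (11, 14, n, 23, m, 7, 29), (11, 14, s, 4, u, 10, 25), (11, 14, s, 4, u, 14, 16), (11, 14, s, 4, u, 7, 29), (19, 32, p, 2, m, 28, 27), (19, 32, q, 26, m, 28, 27), (19, 32, s, 36, p, 28, 27), (19, 32, u, 2, z, 28, 27)}
π[C, G, F]: project onto (C, G, F) (1 duplicate(s) eliminated) → {(11, 10, m), (11, 10, u), (11, 14, m), (11, 14, u), (11, 7, m), (11, 7, u), (19, 28, m), (19, 28, p), (19, 28, z)}
Filtering on G != 14 leaves {(11, 10, m), (11, 10, u), (11, 7, m), (11, 7, u), (19, 28, m), (19, 28, p), (19, 28, z)}.
π[C, F]: project onto (C, F) (2 duplicate(s) eliminated) → {(11, m), (11, u), (19, m), (19, p), (19, z)}

{(11, m), (11, u), (19, m), (19, p), (19, z)}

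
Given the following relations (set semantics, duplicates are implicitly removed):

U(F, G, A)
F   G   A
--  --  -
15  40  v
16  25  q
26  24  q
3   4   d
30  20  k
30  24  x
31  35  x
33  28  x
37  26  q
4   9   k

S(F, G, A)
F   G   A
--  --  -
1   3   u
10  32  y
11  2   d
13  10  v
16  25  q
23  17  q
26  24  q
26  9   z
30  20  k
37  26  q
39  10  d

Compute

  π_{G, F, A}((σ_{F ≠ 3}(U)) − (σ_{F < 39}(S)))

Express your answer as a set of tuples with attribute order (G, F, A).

Apply σ_{F ≠ 3}; surviving tuples: {(15, 40, v), (16, 25, q), (26, 24, q), (30, 20, k), (30, 24, x), (31, 35, x), (33, 28, x), (37, 26, q), (4, 9, k)}
Apply σ_{F < 39}; surviving tuples: {(1, 3, u), (10, 32, y), (11, 2, d), (13, 10, v), (16, 25, q), (23, 17, q), (26, 24, q), (26, 9, z), (30, 20, k), (37, 26, q)}
Difference: {(15, 40, v), (16, 25, q), (26, 24, q), (30, 20, k), (30, 24, x), (31, 35, x), (33, 28, x), (37, 26, q), (4, 9, k)} with {(1, 3, u), (10, 32, y), (11, 2, d), (13, 10, v), (16, 25, q), (23, 17, q), (26, 24, q), (26, 9, z), (30, 20, k), (37, 26, q)} → {(15, 40, v), (30, 24, x), (31, 35, x), (33, 28, x), (4, 9, k)}
π[G, F, A]: project onto (G, F, A) → {(24, 30, x), (28, 33, x), (35, 31, x), (40, 15, v), (9, 4, k)}

{(24, 30, x), (28, 33, x), (35, 31, x), (40, 15, v), (9, 4, k)}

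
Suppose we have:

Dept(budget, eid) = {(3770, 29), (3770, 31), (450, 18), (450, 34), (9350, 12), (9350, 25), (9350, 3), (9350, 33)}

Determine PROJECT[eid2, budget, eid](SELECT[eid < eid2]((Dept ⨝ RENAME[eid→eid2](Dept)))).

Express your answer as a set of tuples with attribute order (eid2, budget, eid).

{(12, 9350, 3), (25, 9350, 12), (25, 9350, 3), (31, 3770, 29), (33, 9350, 12), (33, 9350, 25), (33, 9350, 3), (34, 450, 18)}

ρ[eid→eid2]: schema becomes (budget, eid2); tuples unchanged.
Dept ⋈ RENAME[eid→eid2](Dept) (natural join on budget): {(3770, 29, 29), (3770, 29, 31), (3770, 31, 29), (3770, 31, 31), (450, 18, 18), (450, 18, 34), (450, 34, 18), (450, 34, 34), (9350, 12, 12), (9350, 12, 25), (9350, 12, 3), (9350, 12, 33), (9350, 25, 12), (9350, 25, 25), (9350, 25, 3), (9350, 25, 33), (9350, 3, 12), (9350, 3, 25), (9350, 3, 3), (9350, 3, 33), (9350, 33, 12), (9350, 33, 25), (9350, 33, 3), (9350, 33, 33)}
Apply σ_{eid < eid2}; surviving tuples: {(3770, 29, 31), (450, 18, 34), (9350, 12, 25), (9350, 12, 33), (9350, 25, 33), (9350, 3, 12), (9350, 3, 25), (9350, 3, 33)}
Projecting to eid2, budget, eid: {(12, 9350, 3), (25, 9350, 12), (25, 9350, 3), (31, 3770, 29), (33, 9350, 12), (33, 9350, 25), (33, 9350, 3), (34, 450, 18)}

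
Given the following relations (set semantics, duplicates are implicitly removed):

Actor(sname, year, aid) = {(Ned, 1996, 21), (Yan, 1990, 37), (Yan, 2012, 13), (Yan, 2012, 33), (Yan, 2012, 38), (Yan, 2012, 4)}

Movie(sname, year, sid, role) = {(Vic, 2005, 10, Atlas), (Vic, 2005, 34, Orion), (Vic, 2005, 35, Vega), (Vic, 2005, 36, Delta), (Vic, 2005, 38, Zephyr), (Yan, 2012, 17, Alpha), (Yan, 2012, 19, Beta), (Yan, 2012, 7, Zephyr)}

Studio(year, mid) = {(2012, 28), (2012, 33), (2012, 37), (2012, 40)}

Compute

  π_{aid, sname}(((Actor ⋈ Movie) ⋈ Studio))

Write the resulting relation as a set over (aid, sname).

Actor ⋈ Movie (natural join on sname, year): {(Yan, 2012, 13, 17, Alpha), (Yan, 2012, 13, 19, Beta), (Yan, 2012, 13, 7, Zephyr), (Yan, 2012, 33, 17, Alpha), (Yan, 2012, 33, 19, Beta), (Yan, 2012, 33, 7, Zephyr), (Yan, 2012, 38, 17, Alpha), (Yan, 2012, 38, 19, Beta), (Yan, 2012, 38, 7, Zephyr), (Yan, 2012, 4, 17, Alpha), (Yan, 2012, 4, 19, Beta), (Yan, 2012, 4, 7, Zephyr)}
(Actor ⋈ Movie) ⋈ Studio (natural join on year): {(Yan, 2012, 13, 17, Alpha, 28), (Yan, 2012, 13, 17, Alpha, 33), (Yan, 2012, 13, 17, Alpha, 37), (Yan, 2012, 13, 17, Alpha, 40), (Yan, 2012, 13, 19, Beta, 28), (Yan, 2012, 13, 19, Beta, 33), (Yan, 2012, 13, 19, Beta, 37), (Yan, 2012, 13, 19, Beta, 40), (Yan, 2012, 13, 7, Zephyr, 28), (Yan, 2012, 13, 7, Zephyr, 33), (Yan, 2012, 13, 7, Zephyr, 37), (Yan, 2012, 13, 7, Zephyr, 40), (Yan, 2012, 33, 17, Alpha, 28), (Yan, 2012, 33, 17, Alpha, 33), (Yan, 2012, 33, 17, Alpha, 37), (Yan, 2012, 33, 17, Alpha, 40), (Yan, 2012, 33, 19, Beta, 28), (Yan, 2012, 33, 19, Beta, 33), (Yan, 2012, 33, 19, Beta, 37), (Yan, 2012, 33, 19, Beta, 40), (Yan, 2012, 33, 7, Zephyr, 28), (Yan, 2012, 33, 7, Zephyr, 33), (Yan, 2012, 33, 7, Zephyr, 37), (Yan, 2012, 33, 7, Zephyr, 40), (Yan, 2012, 38, 17, Alpha, 28), (Yan, 2012, 38, 17, Alpha, 33), (Yan, 2012, 38, 17, Alpha, 37), (Yan, 2012, 38, 17, Alpha, 40), (Yan, 2012, 38, 19, Beta, 28), (Yan, 2012, 38, 19, Beta, 33), (Yan, 2012, 38, 19, Beta, 37), (Yan, 2012, 38, 19, Beta, 40), (Yan, 2012, 38, 7, Zephyr, 28), (Yan, 2012, 38, 7, Zephyr, 33), (Yan, 2012, 38, 7, Zephyr, 37), (Yan, 2012, 38, 7, Zephyr, 40), (Yan, 2012, 4, 17, Alpha, 28), (Yan, 2012, 4, 17, Alpha, 33), (Yan, 2012, 4, 17, Alpha, 37), (Yan, 2012, 4, 17, Alpha, 40), (Yan, 2012, 4, 19, Beta, 28), (Yan, 2012, 4, 19, Beta, 33), (Yan, 2012, 4, 19, Beta, 37), (Yan, 2012, 4, 19, Beta, 40), (Yan, 2012, 4, 7, Zephyr, 28), (Yan, 2012, 4, 7, Zephyr, 33), (Yan, 2012, 4, 7, Zephyr, 37), (Yan, 2012, 4, 7, Zephyr, 40)}
Projecting to aid, sname (44 duplicate(s) eliminated): {(13, Yan), (33, Yan), (38, Yan), (4, Yan)}

{(13, Yan), (33, Yan), (38, Yan), (4, Yan)}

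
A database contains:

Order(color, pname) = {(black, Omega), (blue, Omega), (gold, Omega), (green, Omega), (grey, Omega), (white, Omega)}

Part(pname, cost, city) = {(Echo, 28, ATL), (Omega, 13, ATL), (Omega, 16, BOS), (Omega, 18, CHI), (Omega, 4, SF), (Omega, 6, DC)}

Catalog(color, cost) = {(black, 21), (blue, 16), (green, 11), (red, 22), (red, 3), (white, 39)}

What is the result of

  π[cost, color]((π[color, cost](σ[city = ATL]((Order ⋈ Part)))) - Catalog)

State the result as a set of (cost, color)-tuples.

{(13, black), (13, blue), (13, gold), (13, green), (13, grey), (13, white)}

Joining Order and Part on pname yields {(black, Omega, 13, ATL), (black, Omega, 16, BOS), (black, Omega, 18, CHI), (black, Omega, 4, SF), (black, Omega, 6, DC), (blue, Omega, 13, ATL), (blue, Omega, 16, BOS), (blue, Omega, 18, CHI), (blue, Omega, 4, SF), (blue, Omega, 6, DC), (gold, Omega, 13, ATL), (gold, Omega, 16, BOS), (gold, Omega, 18, CHI), (gold, Omega, 4, SF), (gold, Omega, 6, DC), (green, Omega, 13, ATL), (green, Omega, 16, BOS), (green, Omega, 18, CHI), (green, Omega, 4, SF), (green, Omega, 6, DC), (grey, Omega, 13, ATL), (grey, Omega, 16, BOS), (grey, Omega, 18, CHI), (grey, Omega, 4, SF), (grey, Omega, 6, DC), (white, Omega, 13, ATL), (white, Omega, 16, BOS), (white, Omega, 18, CHI), (white, Omega, 4, SF), (white, Omega, 6, DC)}.
Filtering on city = ATL leaves {(black, Omega, 13, ATL), (blue, Omega, 13, ATL), (gold, Omega, 13, ATL), (green, Omega, 13, ATL), (grey, Omega, 13, ATL), (white, Omega, 13, ATL)}.
π[color, cost]: project onto (color, cost) → {(black, 13), (blue, 13), (gold, 13), (green, 13), (grey, 13), (white, 13)}
Set difference of the two operands is {(black, 13), (blue, 13), (gold, 13), (green, 13), (grey, 13), (white, 13)}.
π[cost, color]: project onto (cost, color) → {(13, black), (13, blue), (13, gold), (13, green), (13, grey), (13, white)}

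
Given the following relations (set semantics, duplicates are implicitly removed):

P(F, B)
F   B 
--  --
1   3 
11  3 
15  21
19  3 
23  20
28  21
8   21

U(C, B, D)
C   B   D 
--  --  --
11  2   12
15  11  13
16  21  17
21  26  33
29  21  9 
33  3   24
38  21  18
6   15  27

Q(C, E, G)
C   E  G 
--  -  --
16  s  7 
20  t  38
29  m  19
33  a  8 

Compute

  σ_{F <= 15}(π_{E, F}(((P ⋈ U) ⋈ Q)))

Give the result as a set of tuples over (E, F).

{(a, 1), (a, 11), (m, 15), (m, 8), (s, 15), (s, 8)}

P ⋈ U (natural join on B): {(1, 3, 33, 24), (11, 3, 33, 24), (15, 21, 16, 17), (15, 21, 29, 9), (15, 21, 38, 18), (19, 3, 33, 24), (28, 21, 16, 17), (28, 21, 29, 9), (28, 21, 38, 18), (8, 21, 16, 17), (8, 21, 29, 9), (8, 21, 38, 18)}
(P ⋈ U) ⋈ Q (natural join on C): {(1, 3, 33, 24, a, 8), (11, 3, 33, 24, a, 8), (15, 21, 16, 17, s, 7), (15, 21, 29, 9, m, 19), (19, 3, 33, 24, a, 8), (28, 21, 16, 17, s, 7), (28, 21, 29, 9, m, 19), (8, 21, 16, 17, s, 7), (8, 21, 29, 9, m, 19)}
π[E, F]: project onto (E, F) → {(a, 1), (a, 11), (a, 19), (m, 15), (m, 28), (m, 8), (s, 15), (s, 28), (s, 8)}
Selection F <= 15: {(a, 1), (a, 11), (m, 15), (m, 8), (s, 15), (s, 8)}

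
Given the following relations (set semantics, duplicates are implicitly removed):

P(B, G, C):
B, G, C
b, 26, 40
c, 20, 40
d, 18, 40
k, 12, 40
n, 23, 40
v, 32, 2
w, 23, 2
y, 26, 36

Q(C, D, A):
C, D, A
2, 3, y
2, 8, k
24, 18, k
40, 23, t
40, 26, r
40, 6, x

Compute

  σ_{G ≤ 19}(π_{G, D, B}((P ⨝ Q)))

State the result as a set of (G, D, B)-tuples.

Natural join on C: {(b, 26, 40, 23, t), (b, 26, 40, 26, r), (b, 26, 40, 6, x), (c, 20, 40, 23, t), (c, 20, 40, 26, r), (c, 20, 40, 6, x), (d, 18, 40, 23, t), (d, 18, 40, 26, r), (d, 18, 40, 6, x), (k, 12, 40, 23, t), (k, 12, 40, 26, r), (k, 12, 40, 6, x), (n, 23, 40, 23, t), (n, 23, 40, 26, r), (n, 23, 40, 6, x), (v, 32, 2, 3, y), (v, 32, 2, 8, k), (w, 23, 2, 3, y), (w, 23, 2, 8, k)}
π_{G, D, B} gives {(12, 23, k), (12, 26, k), (12, 6, k), (18, 23, d), (18, 26, d), (18, 6, d), (20, 23, c), (20, 26, c), (20, 6, c), (23, 23, n), (23, 26, n), (23, 3, w), (23, 6, n), (23, 8, w), (26, 23, b), (26, 26, b), (26, 6, b), (32, 3, v), (32, 8, v)}.
Apply σ_{G ≤ 19}; surviving tuples: {(12, 23, k), (12, 26, k), (12, 6, k), (18, 23, d), (18, 26, d), (18, 6, d)}

{(12, 23, k), (12, 26, k), (12, 6, k), (18, 23, d), (18, 26, d), (18, 6, d)}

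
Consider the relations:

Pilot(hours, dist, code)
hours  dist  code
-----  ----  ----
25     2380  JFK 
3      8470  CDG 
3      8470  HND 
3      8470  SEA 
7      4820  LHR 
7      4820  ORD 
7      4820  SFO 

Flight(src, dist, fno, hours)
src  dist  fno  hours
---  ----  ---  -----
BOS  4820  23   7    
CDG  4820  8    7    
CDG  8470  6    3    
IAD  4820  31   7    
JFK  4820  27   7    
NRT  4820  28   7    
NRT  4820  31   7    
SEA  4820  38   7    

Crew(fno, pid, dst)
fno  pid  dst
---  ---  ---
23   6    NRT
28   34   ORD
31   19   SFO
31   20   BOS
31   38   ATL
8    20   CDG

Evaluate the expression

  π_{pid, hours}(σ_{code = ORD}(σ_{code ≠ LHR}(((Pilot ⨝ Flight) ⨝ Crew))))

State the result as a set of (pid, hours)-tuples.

{(19, 7), (20, 7), (34, 7), (38, 7), (6, 7)}

Pilot ⋈ Flight (natural join on hours, dist): {(3, 8470, CDG, CDG, 6), (3, 8470, HND, CDG, 6), (3, 8470, SEA, CDG, 6), (7, 4820, LHR, BOS, 23), (7, 4820, LHR, CDG, 8), (7, 4820, LHR, IAD, 31), (7, 4820, LHR, JFK, 27), (7, 4820, LHR, NRT, 28), (7, 4820, LHR, NRT, 31), (7, 4820, LHR, SEA, 38), (7, 4820, ORD, BOS, 23), (7, 4820, ORD, CDG, 8), (7, 4820, ORD, IAD, 31), (7, 4820, ORD, JFK, 27), (7, 4820, ORD, NRT, 28), (7, 4820, ORD, NRT, 31), (7, 4820, ORD, SEA, 38), (7, 4820, SFO, BOS, 23), (7, 4820, SFO, CDG, 8), (7, 4820, SFO, IAD, 31), (7, 4820, SFO, JFK, 27), (7, 4820, SFO, NRT, 28), (7, 4820, SFO, NRT, 31), (7, 4820, SFO, SEA, 38)}
(Pilot ⨝ Flight) ⋈ Crew (natural join on fno): {(7, 4820, LHR, BOS, 23, 6, NRT), (7, 4820, LHR, CDG, 8, 20, CDG), (7, 4820, LHR, IAD, 31, 19, SFO), (7, 4820, LHR, IAD, 31, 20, BOS), (7, 4820, LHR, IAD, 31, 38, ATL), (7, 4820, LHR, NRT, 28, 34, ORD), (7, 4820, LHR, NRT, 31, 19, SFO), (7, 4820, LHR, NRT, 31, 20, BOS), (7, 4820, LHR, NRT, 31, 38, ATL), (7, 4820, ORD, BOS, 23, 6, NRT), (7, 4820, ORD, CDG, 8, 20, CDG), (7, 4820, ORD, IAD, 31, 19, SFO), (7, 4820, ORD, IAD, 31, 20, BOS), (7, 4820, ORD, IAD, 31, 38, ATL), (7, 4820, ORD, NRT, 28, 34, ORD), (7, 4820, ORD, NRT, 31, 19, SFO), (7, 4820, ORD, NRT, 31, 20, BOS), (7, 4820, ORD, NRT, 31, 38, ATL), (7, 4820, SFO, BOS, 23, 6, NRT), (7, 4820, SFO, CDG, 8, 20, CDG), (7, 4820, SFO, IAD, 31, 19, SFO), (7, 4820, SFO, IAD, 31, 20, BOS), (7, 4820, SFO, IAD, 31, 38, ATL), (7, 4820, SFO, NRT, 28, 34, ORD), (7, 4820, SFO, NRT, 31, 19, SFO), (7, 4820, SFO, NRT, 31, 20, BOS), (7, 4820, SFO, NRT, 31, 38, ATL)}
Filtering on code ≠ LHR leaves {(7, 4820, ORD, BOS, 23, 6, NRT), (7, 4820, ORD, CDG, 8, 20, CDG), (7, 4820, ORD, IAD, 31, 19, SFO), (7, 4820, ORD, IAD, 31, 20, BOS), (7, 4820, ORD, IAD, 31, 38, ATL), (7, 4820, ORD, NRT, 28, 34, ORD), (7, 4820, ORD, NRT, 31, 19, SFO), (7, 4820, ORD, NRT, 31, 20, BOS), (7, 4820, ORD, NRT, 31, 38, ATL), (7, 4820, SFO, BOS, 23, 6, NRT), (7, 4820, SFO, CDG, 8, 20, CDG), (7, 4820, SFO, IAD, 31, 19, SFO), (7, 4820, SFO, IAD, 31, 20, BOS), (7, 4820, SFO, IAD, 31, 38, ATL), (7, 4820, SFO, NRT, 28, 34, ORD), (7, 4820, SFO, NRT, 31, 19, SFO), (7, 4820, SFO, NRT, 31, 20, BOS), (7, 4820, SFO, NRT, 31, 38, ATL)}.
Filtering on code = ORD leaves {(7, 4820, ORD, BOS, 23, 6, NRT), (7, 4820, ORD, CDG, 8, 20, CDG), (7, 4820, ORD, IAD, 31, 19, SFO), (7, 4820, ORD, IAD, 31, 20, BOS), (7, 4820, ORD, IAD, 31, 38, ATL), (7, 4820, ORD, NRT, 28, 34, ORD), (7, 4820, ORD, NRT, 31, 19, SFO), (7, 4820, ORD, NRT, 31, 20, BOS), (7, 4820, ORD, NRT, 31, 38, ATL)}.
Keep only column(s) pid, hours (4 duplicate(s) eliminated): {(19, 7), (20, 7), (34, 7), (38, 7), (6, 7)}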